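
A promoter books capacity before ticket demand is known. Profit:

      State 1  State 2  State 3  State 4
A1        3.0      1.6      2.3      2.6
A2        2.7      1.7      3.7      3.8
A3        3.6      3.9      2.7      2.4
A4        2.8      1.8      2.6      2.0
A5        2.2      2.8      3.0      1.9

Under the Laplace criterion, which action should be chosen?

Row averages: A1=2.375, A2=2.975, A3=3.15, A4=2.3, A5=2.475
Highest average = 3.15 → A3.

A3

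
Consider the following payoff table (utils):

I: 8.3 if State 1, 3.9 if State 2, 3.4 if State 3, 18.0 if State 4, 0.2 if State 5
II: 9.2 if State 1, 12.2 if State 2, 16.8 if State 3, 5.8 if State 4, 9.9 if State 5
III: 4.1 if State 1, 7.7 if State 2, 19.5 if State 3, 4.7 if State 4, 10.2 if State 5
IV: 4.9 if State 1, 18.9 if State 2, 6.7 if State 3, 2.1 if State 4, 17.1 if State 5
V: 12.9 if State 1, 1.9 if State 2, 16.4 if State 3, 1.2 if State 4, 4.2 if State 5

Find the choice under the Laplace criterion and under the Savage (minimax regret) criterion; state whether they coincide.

laplace → II; minimax regret → II (agree)

Row averages: I=6.76, II=10.78, III=9.24, IV=9.94, V=7.32
Highest average = 10.78 → II.
Column bests: State 1=12.9, State 2=18.9, State 3=19.5, State 4=18.0, State 5=17.1.
I regrets: 4.6, 15.0, 16.1, 0.0, 16.9 → max 16.9
II regrets: 3.7, 6.7, 2.7, 12.2, 7.2 → max 12.2
III regrets: 8.8, 11.2, 0.0, 13.3, 6.9 → max 13.3
IV regrets: 8.0, 0.0, 12.8, 15.9, 0.0 → max 15.9
V regrets: 0.0, 17.0, 3.1, 16.8, 12.9 → max 17.0
Smallest max regret = 12.2 → II.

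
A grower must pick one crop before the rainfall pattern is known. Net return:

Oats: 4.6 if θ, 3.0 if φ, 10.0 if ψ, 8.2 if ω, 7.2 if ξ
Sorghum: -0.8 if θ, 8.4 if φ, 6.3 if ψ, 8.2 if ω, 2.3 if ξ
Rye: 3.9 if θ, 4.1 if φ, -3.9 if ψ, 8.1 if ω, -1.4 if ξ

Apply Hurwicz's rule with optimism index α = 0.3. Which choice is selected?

Oats: 0.3·10.0 + 0.7·3.0 = 5.1
Sorghum: 0.3·8.4 + 0.7·(-0.8) = 1.96
Rye: 0.3·8.1 + 0.7·(-3.9) = -0.3
Highest Hurwicz score = 5.1 → Oats.

Oats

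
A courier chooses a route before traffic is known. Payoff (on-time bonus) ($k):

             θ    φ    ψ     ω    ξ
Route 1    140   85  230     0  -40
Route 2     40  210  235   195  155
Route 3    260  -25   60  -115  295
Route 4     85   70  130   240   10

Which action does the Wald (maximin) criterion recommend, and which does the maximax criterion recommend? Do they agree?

Row minima: Route 1=-40, Route 2=40, Route 3=-115, Route 4=10
Best worst-case = 40 → Route 2.
Row maxima: Route 1=230, Route 2=235, Route 3=295, Route 4=240
Best best-case = 295 → Route 3.

maximin → Route 2; maximax → Route 3 (disagree)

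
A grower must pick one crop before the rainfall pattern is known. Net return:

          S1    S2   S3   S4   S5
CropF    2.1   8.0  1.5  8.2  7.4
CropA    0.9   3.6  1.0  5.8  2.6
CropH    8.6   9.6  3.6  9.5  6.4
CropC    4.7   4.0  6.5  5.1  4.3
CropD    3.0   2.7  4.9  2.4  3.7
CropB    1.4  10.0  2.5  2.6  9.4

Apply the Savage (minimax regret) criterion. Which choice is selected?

Column bests: S1=8.6, S2=10.0, S3=6.5, S4=9.5, S5=9.4.
CropF regrets: 6.5, 2.0, 5.0, 1.3, 2.0 → max 6.5
CropA regrets: 7.7, 6.4, 5.5, 3.7, 6.8 → max 7.7
CropH regrets: 0.0, 0.4, 2.9, 0.0, 3.0 → max 3.0
CropC regrets: 3.9, 6.0, 0.0, 4.4, 5.1 → max 6.0
CropD regrets: 5.6, 7.3, 1.6, 7.1, 5.7 → max 7.3
CropB regrets: 7.2, 0.0, 4.0, 6.9, 0.0 → max 7.2
Smallest max regret = 3.0 → CropH.

CropH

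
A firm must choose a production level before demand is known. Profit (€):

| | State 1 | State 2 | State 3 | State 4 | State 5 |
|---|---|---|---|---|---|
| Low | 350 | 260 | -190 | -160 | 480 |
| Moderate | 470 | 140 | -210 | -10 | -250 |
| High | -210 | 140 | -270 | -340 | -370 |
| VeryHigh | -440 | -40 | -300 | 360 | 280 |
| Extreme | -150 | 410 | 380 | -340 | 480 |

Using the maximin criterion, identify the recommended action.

Row minima: Low=-190, Moderate=-250, High=-370, VeryHigh=-440, Extreme=-340
Best worst-case = -190 → Low.

Low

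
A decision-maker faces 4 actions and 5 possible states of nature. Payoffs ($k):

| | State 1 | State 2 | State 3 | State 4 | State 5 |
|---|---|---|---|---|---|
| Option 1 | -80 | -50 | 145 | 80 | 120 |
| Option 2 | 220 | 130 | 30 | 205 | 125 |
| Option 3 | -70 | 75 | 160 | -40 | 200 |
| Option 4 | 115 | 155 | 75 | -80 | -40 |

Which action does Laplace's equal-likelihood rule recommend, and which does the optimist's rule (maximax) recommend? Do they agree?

Row averages: Option 1=43, Option 2=142, Option 3=65, Option 4=45
Highest average = 142 → Option 2.
Row maxima: Option 1=145, Option 2=220, Option 3=200, Option 4=155
Best best-case = 220 → Option 2.

laplace → Option 2; maximax → Option 2 (agree)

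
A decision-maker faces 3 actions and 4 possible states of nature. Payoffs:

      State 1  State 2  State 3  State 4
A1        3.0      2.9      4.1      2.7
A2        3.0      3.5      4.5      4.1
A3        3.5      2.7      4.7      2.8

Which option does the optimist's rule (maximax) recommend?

A3

Row maxima: A1=4.1, A2=4.5, A3=4.7
Best best-case = 4.7 → A3.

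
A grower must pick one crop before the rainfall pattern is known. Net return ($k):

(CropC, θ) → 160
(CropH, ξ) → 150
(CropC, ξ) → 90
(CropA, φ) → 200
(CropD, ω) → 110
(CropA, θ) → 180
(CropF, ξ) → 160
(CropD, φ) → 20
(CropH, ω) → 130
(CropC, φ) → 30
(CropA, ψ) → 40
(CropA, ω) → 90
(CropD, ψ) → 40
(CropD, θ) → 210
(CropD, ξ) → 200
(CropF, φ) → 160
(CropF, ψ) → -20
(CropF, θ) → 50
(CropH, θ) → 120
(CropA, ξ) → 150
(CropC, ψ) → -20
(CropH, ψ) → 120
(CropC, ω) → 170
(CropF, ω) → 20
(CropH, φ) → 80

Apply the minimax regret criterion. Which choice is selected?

CropA

Column bests: θ=210, φ=200, ψ=120, ω=170, ξ=200.
CropH regrets: 90, 120, 0, 40, 50 → max 120
CropD regrets: 0, 180, 80, 60, 0 → max 180
CropC regrets: 50, 170, 140, 0, 110 → max 170
CropF regrets: 160, 40, 140, 150, 40 → max 160
CropA regrets: 30, 0, 80, 80, 50 → max 80
Smallest max regret = 80 → CropA.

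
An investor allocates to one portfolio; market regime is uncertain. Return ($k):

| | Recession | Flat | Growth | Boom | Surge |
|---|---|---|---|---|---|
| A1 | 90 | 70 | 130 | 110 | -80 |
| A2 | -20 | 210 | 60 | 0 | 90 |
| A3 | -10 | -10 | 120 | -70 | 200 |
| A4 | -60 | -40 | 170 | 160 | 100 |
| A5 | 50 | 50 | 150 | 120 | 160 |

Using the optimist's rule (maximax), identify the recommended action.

A2

Row maxima: A1=130, A2=210, A3=200, A4=170, A5=160
Best best-case = 210 → A2.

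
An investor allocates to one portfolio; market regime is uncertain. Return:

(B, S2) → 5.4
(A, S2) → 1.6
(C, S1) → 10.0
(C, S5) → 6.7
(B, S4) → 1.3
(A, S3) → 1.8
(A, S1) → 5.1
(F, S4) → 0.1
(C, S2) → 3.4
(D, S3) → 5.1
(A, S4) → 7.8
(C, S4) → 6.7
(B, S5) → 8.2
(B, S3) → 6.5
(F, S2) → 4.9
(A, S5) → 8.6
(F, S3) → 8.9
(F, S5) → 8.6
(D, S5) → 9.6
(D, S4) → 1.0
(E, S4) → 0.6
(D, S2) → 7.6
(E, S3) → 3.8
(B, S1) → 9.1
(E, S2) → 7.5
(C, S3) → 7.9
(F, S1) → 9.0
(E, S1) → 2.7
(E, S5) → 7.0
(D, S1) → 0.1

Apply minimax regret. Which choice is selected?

Column bests: S1=10.0, S2=7.6, S3=8.9, S4=7.8, S5=9.6.
A regrets: 4.9, 6.0, 7.1, 0.0, 1.0 → max 7.1
B regrets: 0.9, 2.2, 2.4, 6.5, 1.4 → max 6.5
C regrets: 0.0, 4.2, 1.0, 1.1, 2.9 → max 4.2
D regrets: 9.9, 0.0, 3.8, 6.8, 0.0 → max 9.9
E regrets: 7.3, 0.1, 5.1, 7.2, 2.6 → max 7.3
F regrets: 1.0, 2.7, 0.0, 7.7, 1.0 → max 7.7
Smallest max regret = 4.2 → C.

C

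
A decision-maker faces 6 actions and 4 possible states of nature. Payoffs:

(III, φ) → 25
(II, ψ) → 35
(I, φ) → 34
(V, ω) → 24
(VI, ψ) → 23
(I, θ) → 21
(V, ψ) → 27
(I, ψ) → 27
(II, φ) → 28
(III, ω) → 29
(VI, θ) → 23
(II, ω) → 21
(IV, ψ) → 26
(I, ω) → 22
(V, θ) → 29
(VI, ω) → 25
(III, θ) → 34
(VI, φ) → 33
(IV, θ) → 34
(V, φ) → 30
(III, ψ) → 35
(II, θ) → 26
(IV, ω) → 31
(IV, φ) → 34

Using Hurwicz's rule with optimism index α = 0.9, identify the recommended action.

I: 0.9·34 + 0.1·21 = 32.7
II: 0.9·35 + 0.1·21 = 33.6
III: 0.9·35 + 0.1·25 = 34
IV: 0.9·34 + 0.1·26 = 33.2
V: 0.9·30 + 0.1·24 = 29.4
VI: 0.9·33 + 0.1·23 = 32
Highest Hurwicz score = 34 → III.

III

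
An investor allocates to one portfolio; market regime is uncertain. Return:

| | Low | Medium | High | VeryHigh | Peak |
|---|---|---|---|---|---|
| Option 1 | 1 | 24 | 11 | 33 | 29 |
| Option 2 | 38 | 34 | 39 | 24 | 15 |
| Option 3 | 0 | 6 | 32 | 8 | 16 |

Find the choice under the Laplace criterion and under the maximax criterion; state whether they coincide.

laplace → Option 2; maximax → Option 2 (agree)

Row averages: Option 1=19.6, Option 2=30, Option 3=12.4
Highest average = 30 → Option 2.
Row maxima: Option 1=33, Option 2=39, Option 3=32
Best best-case = 39 → Option 2.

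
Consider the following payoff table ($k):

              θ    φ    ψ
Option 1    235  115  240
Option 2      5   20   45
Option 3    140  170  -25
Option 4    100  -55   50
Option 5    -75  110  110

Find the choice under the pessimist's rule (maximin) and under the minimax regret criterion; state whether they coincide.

maximin → Option 1; minimax regret → Option 1 (agree)

Row minima: Option 1=115, Option 2=5, Option 3=-25, Option 4=-55, Option 5=-75
Best worst-case = 115 → Option 1.
Column bests: θ=235, φ=170, ψ=240.
Option 1 regrets: 0, 55, 0 → max 55
Option 2 regrets: 230, 150, 195 → max 230
Option 3 regrets: 95, 0, 265 → max 265
Option 4 regrets: 135, 225, 190 → max 225
Option 5 regrets: 310, 60, 130 → max 310
Smallest max regret = 55 → Option 1.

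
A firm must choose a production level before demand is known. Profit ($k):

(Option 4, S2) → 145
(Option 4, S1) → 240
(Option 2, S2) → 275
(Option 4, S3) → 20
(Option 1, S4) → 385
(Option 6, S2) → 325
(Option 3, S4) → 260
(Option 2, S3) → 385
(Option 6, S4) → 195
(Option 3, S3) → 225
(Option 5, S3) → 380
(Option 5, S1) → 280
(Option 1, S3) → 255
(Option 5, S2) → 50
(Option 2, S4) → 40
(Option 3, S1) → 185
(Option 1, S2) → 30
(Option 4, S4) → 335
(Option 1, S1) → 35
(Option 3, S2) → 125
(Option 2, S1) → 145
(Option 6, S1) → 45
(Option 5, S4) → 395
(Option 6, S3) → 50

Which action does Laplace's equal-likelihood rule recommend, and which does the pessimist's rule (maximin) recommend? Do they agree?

laplace → Option 5; maximin → Option 3 (disagree)

Row averages: Option 1=176.25, Option 2=211.25, Option 3=198.75, Option 4=185, Option 5=276.25, Option 6=153.75
Highest average = 276.25 → Option 5.
Row minima: Option 1=30, Option 2=40, Option 3=125, Option 4=20, Option 5=50, Option 6=45
Best worst-case = 125 → Option 3.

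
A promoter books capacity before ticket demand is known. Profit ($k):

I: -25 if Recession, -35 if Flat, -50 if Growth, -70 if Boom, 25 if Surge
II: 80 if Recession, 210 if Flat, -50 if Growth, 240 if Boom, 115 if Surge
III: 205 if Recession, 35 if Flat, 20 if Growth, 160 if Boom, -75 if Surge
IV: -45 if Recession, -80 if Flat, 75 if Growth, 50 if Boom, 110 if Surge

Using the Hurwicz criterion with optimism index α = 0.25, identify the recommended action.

II

I: 0.25·25 + 0.75·(-70) = -46.25
II: 0.25·240 + 0.75·(-50) = 22.5
III: 0.25·205 + 0.75·(-75) = -5
IV: 0.25·110 + 0.75·(-80) = -32.5
Highest Hurwicz score = 22.5 → II.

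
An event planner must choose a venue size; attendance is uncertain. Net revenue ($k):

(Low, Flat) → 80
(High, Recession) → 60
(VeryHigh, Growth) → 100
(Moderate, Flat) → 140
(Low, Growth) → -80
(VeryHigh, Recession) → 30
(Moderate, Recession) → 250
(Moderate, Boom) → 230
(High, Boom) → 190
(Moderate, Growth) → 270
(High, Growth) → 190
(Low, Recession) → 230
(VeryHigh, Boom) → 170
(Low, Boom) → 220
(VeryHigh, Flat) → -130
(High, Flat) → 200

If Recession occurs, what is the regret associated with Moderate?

0

Best payoff under Recession is 250.
Regret = 250 − 250 = 0.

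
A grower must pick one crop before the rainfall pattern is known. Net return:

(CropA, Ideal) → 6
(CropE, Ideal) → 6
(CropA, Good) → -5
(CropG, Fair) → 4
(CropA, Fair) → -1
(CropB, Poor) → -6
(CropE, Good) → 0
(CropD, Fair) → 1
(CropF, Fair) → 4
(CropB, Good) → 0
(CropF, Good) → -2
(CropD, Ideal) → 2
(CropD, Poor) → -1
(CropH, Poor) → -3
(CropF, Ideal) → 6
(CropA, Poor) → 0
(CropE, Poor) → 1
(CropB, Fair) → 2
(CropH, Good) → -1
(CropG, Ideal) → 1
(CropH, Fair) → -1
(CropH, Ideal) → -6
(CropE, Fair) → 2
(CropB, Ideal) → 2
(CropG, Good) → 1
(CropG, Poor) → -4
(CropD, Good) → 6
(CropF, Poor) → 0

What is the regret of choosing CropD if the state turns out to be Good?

Best payoff under Good is 6.
Regret = 6 − 6 = 0.

0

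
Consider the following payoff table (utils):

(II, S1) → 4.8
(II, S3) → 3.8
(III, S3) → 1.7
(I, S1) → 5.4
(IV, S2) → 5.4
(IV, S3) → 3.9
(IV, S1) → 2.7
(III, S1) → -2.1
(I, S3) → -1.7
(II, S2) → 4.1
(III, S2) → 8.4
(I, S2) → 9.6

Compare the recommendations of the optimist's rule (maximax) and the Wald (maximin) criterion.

maximax → I; maximin → II (disagree)

Row maxima: I=9.6, II=4.8, III=8.4, IV=5.4
Best best-case = 9.6 → I.
Row minima: I=-1.7, II=3.8, III=-2.1, IV=2.7
Best worst-case = 3.8 → II.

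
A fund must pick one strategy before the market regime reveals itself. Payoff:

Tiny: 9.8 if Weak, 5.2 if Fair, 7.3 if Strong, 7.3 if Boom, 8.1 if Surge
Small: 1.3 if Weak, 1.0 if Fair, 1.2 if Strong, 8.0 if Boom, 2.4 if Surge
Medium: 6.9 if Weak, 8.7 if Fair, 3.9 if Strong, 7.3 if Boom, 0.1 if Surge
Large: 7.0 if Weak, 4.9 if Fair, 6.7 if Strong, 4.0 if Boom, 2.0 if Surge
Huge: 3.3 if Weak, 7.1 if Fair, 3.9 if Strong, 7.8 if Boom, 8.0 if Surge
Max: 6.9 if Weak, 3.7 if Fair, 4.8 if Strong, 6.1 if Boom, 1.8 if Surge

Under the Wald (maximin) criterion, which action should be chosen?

Row minima: Tiny=5.2, Small=1.0, Medium=0.1, Large=2.0, Huge=3.3, Max=1.8
Best worst-case = 5.2 → Tiny.

Tiny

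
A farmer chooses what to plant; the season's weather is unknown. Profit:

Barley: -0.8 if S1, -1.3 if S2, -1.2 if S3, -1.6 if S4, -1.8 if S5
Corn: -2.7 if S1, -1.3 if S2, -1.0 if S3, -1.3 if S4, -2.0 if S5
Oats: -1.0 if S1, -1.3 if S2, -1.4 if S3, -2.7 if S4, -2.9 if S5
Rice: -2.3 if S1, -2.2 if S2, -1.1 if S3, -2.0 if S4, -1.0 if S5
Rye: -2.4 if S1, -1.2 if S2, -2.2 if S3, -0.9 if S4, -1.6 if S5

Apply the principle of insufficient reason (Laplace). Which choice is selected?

Barley

Row averages: Barley=-1.34, Corn=-1.66, Oats=-1.86, Rice=-1.72, Rye=-1.66
Highest average = -1.34 → Barley.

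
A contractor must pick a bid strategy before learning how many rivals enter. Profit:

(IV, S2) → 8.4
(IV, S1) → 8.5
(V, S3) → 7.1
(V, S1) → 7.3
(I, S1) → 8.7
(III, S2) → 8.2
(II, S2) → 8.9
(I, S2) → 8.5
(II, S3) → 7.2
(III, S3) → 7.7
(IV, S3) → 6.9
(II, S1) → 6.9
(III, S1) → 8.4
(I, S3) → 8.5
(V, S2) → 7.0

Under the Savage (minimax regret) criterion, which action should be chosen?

I

Column bests: S1=8.7, S2=8.9, S3=8.5.
I regrets: 0.0, 0.4, 0.0 → max 0.4
II regrets: 1.8, 0.0, 1.3 → max 1.8
III regrets: 0.3, 0.7, 0.8 → max 0.8
IV regrets: 0.2, 0.5, 1.6 → max 1.6
V regrets: 1.4, 1.9, 1.4 → max 1.9
Smallest max regret = 0.4 → I.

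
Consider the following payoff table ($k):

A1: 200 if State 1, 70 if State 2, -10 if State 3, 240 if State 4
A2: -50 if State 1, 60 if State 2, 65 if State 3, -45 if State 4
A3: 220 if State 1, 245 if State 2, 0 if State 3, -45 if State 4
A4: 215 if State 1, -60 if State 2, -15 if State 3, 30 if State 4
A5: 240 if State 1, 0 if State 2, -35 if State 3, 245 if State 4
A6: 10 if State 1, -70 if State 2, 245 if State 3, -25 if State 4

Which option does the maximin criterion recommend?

A1

Row minima: A1=-10, A2=-50, A3=-45, A4=-60, A5=-35, A6=-70
Best worst-case = -10 → A1.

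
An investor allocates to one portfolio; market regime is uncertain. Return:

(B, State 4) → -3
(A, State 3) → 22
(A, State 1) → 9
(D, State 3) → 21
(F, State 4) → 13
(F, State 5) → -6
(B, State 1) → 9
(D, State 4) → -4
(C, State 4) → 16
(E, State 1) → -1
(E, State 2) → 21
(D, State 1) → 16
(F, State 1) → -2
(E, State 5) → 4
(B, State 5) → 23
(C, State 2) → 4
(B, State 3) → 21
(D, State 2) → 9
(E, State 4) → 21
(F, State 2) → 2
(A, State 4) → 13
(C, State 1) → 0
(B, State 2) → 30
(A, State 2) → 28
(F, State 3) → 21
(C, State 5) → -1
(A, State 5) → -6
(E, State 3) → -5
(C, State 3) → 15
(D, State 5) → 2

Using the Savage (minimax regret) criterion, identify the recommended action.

B

Column bests: State 1=16, State 2=30, State 3=22, State 4=21, State 5=23.
A regrets: 7, 2, 0, 8, 29 → max 29
B regrets: 7, 0, 1, 24, 0 → max 24
C regrets: 16, 26, 7, 5, 24 → max 26
D regrets: 0, 21, 1, 25, 21 → max 25
E regrets: 17, 9, 27, 0, 19 → max 27
F regrets: 18, 28, 1, 8, 29 → max 29
Smallest max regret = 24 → B.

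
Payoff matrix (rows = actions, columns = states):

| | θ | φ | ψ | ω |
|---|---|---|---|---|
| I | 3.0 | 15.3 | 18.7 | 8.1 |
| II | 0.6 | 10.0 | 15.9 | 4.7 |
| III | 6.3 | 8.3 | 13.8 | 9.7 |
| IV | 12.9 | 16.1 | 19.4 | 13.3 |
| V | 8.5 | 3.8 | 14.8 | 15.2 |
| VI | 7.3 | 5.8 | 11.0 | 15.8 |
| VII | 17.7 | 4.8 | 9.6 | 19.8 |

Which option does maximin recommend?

IV

Row minima: I=3.0, II=0.6, III=6.3, IV=12.9, V=3.8, VI=5.8, VII=4.8
Best worst-case = 12.9 → IV.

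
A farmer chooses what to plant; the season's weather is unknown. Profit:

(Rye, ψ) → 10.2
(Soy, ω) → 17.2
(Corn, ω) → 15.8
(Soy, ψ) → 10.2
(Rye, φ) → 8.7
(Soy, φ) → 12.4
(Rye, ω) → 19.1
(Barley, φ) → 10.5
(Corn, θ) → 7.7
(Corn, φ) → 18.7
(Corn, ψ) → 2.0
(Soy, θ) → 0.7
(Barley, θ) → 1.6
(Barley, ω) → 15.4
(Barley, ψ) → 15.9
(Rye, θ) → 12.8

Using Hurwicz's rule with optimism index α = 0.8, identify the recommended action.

Rye

Soy: 0.8·17.2 + 0.2·0.7 = 13.9
Corn: 0.8·18.7 + 0.2·2.0 = 15.36
Rye: 0.8·19.1 + 0.2·8.7 = 17.02
Barley: 0.8·15.9 + 0.2·1.6 = 13.04
Highest Hurwicz score = 17.02 → Rye.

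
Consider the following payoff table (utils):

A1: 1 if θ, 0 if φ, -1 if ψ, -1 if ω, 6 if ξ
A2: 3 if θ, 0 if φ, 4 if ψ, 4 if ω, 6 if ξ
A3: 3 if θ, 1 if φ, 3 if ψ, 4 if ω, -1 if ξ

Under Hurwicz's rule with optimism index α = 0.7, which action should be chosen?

A1: 0.7·6 + 0.3·(-1) = 3.9
A2: 0.7·6 + 0.3·0 = 4.2
A3: 0.7·4 + 0.3·(-1) = 2.5
Highest Hurwicz score = 4.2 → A2.

A2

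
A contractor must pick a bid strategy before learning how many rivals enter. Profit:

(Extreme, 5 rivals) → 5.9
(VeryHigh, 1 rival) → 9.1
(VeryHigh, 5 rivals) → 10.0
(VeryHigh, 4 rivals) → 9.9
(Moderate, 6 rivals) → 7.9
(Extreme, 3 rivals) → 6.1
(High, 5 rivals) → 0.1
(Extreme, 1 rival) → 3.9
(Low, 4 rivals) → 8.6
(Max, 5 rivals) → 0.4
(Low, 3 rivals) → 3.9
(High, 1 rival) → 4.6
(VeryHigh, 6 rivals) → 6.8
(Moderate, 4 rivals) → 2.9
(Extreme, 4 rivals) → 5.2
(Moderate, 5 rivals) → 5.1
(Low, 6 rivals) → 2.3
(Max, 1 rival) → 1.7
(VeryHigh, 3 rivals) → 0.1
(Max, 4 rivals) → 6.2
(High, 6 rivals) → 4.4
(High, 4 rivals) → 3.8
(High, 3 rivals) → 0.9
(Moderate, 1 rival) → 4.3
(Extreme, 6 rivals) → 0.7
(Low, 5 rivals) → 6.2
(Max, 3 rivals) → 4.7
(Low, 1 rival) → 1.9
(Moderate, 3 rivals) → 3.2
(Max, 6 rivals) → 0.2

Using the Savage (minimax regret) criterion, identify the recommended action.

VeryHigh

Column bests: 1 rival=9.1, 3 rivals=6.1, 4 rivals=9.9, 5 rivals=10.0, 6 rivals=7.9.
Low regrets: 7.2, 2.2, 1.3, 3.8, 5.6 → max 7.2
Moderate regrets: 4.8, 2.9, 7.0, 4.9, 0.0 → max 7.0
High regrets: 4.5, 5.2, 6.1, 9.9, 3.5 → max 9.9
VeryHigh regrets: 0.0, 6.0, 0.0, 0.0, 1.1 → max 6.0
Extreme regrets: 5.2, 0.0, 4.7, 4.1, 7.2 → max 7.2
Max regrets: 7.4, 1.4, 3.7, 9.6, 7.7 → max 9.6
Smallest max regret = 6.0 → VeryHigh.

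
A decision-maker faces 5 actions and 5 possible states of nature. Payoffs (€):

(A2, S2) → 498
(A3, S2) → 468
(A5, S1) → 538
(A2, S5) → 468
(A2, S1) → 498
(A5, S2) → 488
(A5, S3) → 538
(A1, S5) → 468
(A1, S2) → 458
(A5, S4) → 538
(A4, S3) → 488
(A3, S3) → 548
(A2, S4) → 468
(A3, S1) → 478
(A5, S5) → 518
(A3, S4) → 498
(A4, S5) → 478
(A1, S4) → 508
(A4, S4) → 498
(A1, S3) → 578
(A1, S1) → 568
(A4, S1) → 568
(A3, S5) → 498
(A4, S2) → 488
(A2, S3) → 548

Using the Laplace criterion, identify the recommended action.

A5

Row averages: A1=516, A2=496, A3=498, A4=504, A5=524
Highest average = 524 → A5.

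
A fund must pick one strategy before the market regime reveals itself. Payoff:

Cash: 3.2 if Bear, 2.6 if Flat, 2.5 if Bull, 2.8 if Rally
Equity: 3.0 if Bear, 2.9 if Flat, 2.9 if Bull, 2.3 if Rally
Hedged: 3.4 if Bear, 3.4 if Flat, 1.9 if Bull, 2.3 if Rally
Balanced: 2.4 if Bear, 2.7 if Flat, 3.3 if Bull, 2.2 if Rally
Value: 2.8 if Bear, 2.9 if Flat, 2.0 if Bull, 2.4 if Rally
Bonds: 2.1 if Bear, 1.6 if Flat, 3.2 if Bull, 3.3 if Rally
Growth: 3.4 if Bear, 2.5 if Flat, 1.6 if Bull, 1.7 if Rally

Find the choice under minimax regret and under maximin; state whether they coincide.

minimax regret → Cash; maximin → Cash (agree)

Column bests: Bear=3.4, Flat=3.4, Bull=3.3, Rally=3.3.
Cash regrets: 0.2, 0.8, 0.8, 0.5 → max 0.8
Equity regrets: 0.4, 0.5, 0.4, 1.0 → max 1.0
Hedged regrets: 0.0, 0.0, 1.4, 1.0 → max 1.4
Balanced regrets: 1.0, 0.7, 0.0, 1.1 → max 1.1
Value regrets: 0.6, 0.5, 1.3, 0.9 → max 1.3
Bonds regrets: 1.3, 1.8, 0.1, 0.0 → max 1.8
Growth regrets: 0.0, 0.9, 1.7, 1.6 → max 1.7
Smallest max regret = 0.8 → Cash.
Row minima: Cash=2.5, Equity=2.3, Hedged=1.9, Balanced=2.2, Value=2.0, Bonds=1.6, Growth=1.6
Best worst-case = 2.5 → Cash.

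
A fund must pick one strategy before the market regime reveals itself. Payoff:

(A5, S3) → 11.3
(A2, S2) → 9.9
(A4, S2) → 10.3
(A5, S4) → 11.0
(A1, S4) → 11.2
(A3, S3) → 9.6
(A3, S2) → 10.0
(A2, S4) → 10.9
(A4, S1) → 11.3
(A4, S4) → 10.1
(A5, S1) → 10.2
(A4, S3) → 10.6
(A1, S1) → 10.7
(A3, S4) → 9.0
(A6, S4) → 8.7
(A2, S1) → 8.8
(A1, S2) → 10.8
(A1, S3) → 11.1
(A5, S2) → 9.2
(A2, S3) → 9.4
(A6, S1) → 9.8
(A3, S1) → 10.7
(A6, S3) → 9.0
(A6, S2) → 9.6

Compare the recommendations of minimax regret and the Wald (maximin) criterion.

Column bests: S1=11.3, S2=10.8, S3=11.3, S4=11.2.
A1 regrets: 0.6, 0.0, 0.2, 0.0 → max 0.6
A2 regrets: 2.5, 0.9, 1.9, 0.3 → max 2.5
A3 regrets: 0.6, 0.8, 1.7, 2.2 → max 2.2
A4 regrets: 0.0, 0.5, 0.7, 1.1 → max 1.1
A5 regrets: 1.1, 1.6, 0.0, 0.2 → max 1.6
A6 regrets: 1.5, 1.2, 2.3, 2.5 → max 2.5
Smallest max regret = 0.6 → A1.
Row minima: A1=10.7, A2=8.8, A3=9.0, A4=10.1, A5=9.2, A6=8.7
Best worst-case = 10.7 → A1.

minimax regret → A1; maximin → A1 (agree)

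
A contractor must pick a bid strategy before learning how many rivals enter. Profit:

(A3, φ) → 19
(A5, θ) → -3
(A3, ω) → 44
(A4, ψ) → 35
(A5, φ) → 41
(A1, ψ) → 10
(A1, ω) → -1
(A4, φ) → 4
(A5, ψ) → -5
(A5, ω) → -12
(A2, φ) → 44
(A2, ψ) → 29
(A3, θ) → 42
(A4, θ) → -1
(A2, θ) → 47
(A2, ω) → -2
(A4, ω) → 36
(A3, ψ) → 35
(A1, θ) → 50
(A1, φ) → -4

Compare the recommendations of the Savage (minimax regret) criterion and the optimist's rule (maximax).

minimax regret → A3; maximax → A1 (disagree)

Column bests: θ=50, φ=44, ψ=35, ω=44.
A1 regrets: 0, 48, 25, 45 → max 48
A2 regrets: 3, 0, 6, 46 → max 46
A3 regrets: 8, 25, 0, 0 → max 25
A4 regrets: 51, 40, 0, 8 → max 51
A5 regrets: 53, 3, 40, 56 → max 56
Smallest max regret = 25 → A3.
Row maxima: A1=50, A2=47, A3=44, A4=36, A5=41
Best best-case = 50 → A1.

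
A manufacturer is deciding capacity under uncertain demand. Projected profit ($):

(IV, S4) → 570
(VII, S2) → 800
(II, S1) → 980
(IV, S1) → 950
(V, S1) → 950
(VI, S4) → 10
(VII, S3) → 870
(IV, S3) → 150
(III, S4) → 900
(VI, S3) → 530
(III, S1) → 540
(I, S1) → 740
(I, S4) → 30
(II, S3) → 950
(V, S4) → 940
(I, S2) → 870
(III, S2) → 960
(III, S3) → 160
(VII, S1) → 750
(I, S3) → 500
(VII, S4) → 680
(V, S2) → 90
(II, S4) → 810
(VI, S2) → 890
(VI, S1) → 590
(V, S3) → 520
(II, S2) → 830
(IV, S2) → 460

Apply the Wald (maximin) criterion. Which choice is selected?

II

Row minima: I=30, II=810, III=160, IV=150, V=90, VI=10, VII=680
Best worst-case = 810 → II.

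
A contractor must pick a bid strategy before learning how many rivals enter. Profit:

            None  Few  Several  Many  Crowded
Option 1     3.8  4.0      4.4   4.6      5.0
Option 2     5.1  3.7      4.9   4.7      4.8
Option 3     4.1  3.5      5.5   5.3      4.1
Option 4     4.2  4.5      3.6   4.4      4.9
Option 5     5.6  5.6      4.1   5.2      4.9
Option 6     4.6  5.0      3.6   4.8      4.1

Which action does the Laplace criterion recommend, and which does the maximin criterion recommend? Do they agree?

laplace → Option 5; maximin → Option 5 (agree)

Row averages: Option 1=4.36, Option 2=4.64, Option 3=4.5, Option 4=4.32, Option 5=5.08, Option 6=4.42
Highest average = 5.08 → Option 5.
Row minima: Option 1=3.8, Option 2=3.7, Option 3=3.5, Option 4=3.6, Option 5=4.1, Option 6=3.6
Best worst-case = 4.1 → Option 5.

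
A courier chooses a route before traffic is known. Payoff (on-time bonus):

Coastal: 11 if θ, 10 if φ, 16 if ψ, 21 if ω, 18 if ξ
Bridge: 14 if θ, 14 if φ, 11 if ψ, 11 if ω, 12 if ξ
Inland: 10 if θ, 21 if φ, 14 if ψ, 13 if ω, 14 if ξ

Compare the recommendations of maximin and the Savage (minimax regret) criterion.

maximin → Bridge; minimax regret → Inland (disagree)

Row minima: Coastal=10, Bridge=11, Inland=10
Best worst-case = 11 → Bridge.
Column bests: θ=14, φ=21, ψ=16, ω=21, ξ=18.
Coastal regrets: 3, 11, 0, 0, 0 → max 11
Bridge regrets: 0, 7, 5, 10, 6 → max 10
Inland regrets: 4, 0, 2, 8, 4 → max 8
Smallest max regret = 8 → Inland.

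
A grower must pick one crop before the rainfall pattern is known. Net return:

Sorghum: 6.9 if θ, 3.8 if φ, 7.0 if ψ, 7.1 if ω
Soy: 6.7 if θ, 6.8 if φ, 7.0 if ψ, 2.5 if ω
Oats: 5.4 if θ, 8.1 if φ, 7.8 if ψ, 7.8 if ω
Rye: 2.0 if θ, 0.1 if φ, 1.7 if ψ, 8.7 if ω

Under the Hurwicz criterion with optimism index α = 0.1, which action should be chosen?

Sorghum: 0.1·7.1 + 0.9·3.8 = 4.13
Soy: 0.1·7.0 + 0.9·2.5 = 2.95
Oats: 0.1·8.1 + 0.9·5.4 = 5.67
Rye: 0.1·8.7 + 0.9·0.1 = 0.96
Highest Hurwicz score = 5.67 → Oats.

Oats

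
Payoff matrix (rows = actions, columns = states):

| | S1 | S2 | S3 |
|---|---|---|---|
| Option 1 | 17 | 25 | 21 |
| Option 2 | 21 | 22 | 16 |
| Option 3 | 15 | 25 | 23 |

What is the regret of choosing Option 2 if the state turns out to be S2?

3

Best payoff under S2 is 25.
Regret = 25 − 22 = 3.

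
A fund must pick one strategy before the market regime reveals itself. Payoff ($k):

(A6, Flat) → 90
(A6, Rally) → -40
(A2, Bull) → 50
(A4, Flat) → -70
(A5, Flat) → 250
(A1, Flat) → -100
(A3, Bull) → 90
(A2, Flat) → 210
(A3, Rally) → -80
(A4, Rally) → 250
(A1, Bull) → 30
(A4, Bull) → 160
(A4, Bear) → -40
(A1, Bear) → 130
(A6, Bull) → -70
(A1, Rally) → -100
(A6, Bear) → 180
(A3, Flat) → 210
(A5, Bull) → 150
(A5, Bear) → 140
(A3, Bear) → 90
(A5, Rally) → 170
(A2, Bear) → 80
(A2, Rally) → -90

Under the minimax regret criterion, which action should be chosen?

A5

Column bests: Bear=180, Flat=250, Bull=160, Rally=250.
A1 regrets: 50, 350, 130, 350 → max 350
A2 regrets: 100, 40, 110, 340 → max 340
A3 regrets: 90, 40, 70, 330 → max 330
A4 regrets: 220, 320, 0, 0 → max 320
A5 regrets: 40, 0, 10, 80 → max 80
A6 regrets: 0, 160, 230, 290 → max 290
Smallest max regret = 80 → A5.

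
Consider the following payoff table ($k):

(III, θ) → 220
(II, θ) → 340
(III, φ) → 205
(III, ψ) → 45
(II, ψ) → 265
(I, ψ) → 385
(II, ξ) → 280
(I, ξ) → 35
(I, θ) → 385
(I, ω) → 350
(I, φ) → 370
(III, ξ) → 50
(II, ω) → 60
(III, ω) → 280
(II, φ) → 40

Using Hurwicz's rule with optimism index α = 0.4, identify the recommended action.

I

I: 0.4·385 + 0.6·35 = 175
II: 0.4·340 + 0.6·40 = 160
III: 0.4·280 + 0.6·45 = 139
Highest Hurwicz score = 175 → I.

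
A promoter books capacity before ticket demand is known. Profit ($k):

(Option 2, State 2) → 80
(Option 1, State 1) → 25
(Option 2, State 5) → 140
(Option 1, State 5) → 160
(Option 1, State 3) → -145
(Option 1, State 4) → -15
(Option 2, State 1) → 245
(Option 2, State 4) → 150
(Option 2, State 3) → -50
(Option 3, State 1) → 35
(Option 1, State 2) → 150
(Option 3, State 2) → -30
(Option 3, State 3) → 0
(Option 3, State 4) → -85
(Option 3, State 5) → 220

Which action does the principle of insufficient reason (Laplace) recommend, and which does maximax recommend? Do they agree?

laplace → Option 2; maximax → Option 2 (agree)

Row averages: Option 1=35, Option 2=113, Option 3=28
Highest average = 113 → Option 2.
Row maxima: Option 1=160, Option 2=245, Option 3=220
Best best-case = 245 → Option 2.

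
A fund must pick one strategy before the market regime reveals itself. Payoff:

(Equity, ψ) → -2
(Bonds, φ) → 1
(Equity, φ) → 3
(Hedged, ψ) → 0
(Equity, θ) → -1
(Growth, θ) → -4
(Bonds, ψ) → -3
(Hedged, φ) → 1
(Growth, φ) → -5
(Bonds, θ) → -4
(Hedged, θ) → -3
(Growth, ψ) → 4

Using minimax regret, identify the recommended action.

Column bests: θ=-1, φ=3, ψ=4.
Equity regrets: 0, 0, 6 → max 6
Hedged regrets: 2, 2, 4 → max 4
Growth regrets: 3, 8, 0 → max 8
Bonds regrets: 3, 2, 7 → max 7
Smallest max regret = 4 → Hedged.

Hedged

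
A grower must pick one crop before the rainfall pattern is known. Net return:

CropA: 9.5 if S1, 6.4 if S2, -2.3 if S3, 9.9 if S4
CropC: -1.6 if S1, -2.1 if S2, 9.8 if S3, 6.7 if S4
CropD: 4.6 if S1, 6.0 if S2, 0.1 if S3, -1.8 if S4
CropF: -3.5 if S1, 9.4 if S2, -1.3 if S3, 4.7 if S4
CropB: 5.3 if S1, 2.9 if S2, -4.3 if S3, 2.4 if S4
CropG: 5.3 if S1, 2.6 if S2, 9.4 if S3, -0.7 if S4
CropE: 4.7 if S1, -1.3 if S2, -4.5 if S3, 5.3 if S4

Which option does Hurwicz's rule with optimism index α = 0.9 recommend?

CropA: 0.9·9.9 + 0.1·(-2.3) = 8.68
CropC: 0.9·9.8 + 0.1·(-2.1) = 8.61
CropD: 0.9·6.0 + 0.1·(-1.8) = 5.22
CropF: 0.9·9.4 + 0.1·(-3.5) = 8.11
CropB: 0.9·5.3 + 0.1·(-4.3) = 4.34
CropG: 0.9·9.4 + 0.1·(-0.7) = 8.39
CropE: 0.9·5.3 + 0.1·(-4.5) = 4.32
Highest Hurwicz score = 8.68 → CropA.

CropA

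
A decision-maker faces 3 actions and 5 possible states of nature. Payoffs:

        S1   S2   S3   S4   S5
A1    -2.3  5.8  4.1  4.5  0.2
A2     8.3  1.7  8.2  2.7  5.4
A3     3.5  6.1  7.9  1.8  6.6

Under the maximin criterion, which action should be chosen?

Row minima: A1=-2.3, A2=1.7, A3=1.8
Best worst-case = 1.8 → A3.

A3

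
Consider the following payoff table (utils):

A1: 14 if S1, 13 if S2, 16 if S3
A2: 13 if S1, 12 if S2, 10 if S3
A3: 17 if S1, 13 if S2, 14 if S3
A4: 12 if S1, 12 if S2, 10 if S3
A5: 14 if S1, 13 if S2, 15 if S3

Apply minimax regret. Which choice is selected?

A3

Column bests: S1=17, S2=13, S3=16.
A1 regrets: 3, 0, 0 → max 3
A2 regrets: 4, 1, 6 → max 6
A3 regrets: 0, 0, 2 → max 2
A4 regrets: 5, 1, 6 → max 6
A5 regrets: 3, 0, 1 → max 3
Smallest max regret = 2 → A3.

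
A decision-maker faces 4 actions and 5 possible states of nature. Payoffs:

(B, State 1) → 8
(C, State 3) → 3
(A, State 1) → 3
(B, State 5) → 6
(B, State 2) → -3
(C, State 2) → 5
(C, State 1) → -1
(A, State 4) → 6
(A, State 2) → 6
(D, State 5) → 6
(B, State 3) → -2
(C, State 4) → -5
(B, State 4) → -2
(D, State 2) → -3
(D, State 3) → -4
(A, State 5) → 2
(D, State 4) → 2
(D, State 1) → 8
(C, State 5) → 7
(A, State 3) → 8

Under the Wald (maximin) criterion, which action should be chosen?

Row minima: A=2, B=-3, C=-5, D=-4
Best worst-case = 2 → A.

A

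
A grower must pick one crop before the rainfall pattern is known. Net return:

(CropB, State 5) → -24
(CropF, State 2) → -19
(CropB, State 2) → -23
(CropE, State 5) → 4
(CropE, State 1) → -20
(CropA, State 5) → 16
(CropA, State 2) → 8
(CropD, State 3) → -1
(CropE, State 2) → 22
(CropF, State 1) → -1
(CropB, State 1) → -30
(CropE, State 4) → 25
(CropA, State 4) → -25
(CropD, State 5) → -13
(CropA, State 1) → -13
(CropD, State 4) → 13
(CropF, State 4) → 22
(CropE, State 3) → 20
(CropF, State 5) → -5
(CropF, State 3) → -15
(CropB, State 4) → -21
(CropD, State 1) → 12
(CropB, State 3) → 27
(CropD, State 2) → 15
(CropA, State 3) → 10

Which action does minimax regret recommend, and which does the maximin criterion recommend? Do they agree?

Column bests: State 1=12, State 2=22, State 3=27, State 4=25, State 5=16.
CropE regrets: 32, 0, 7, 0, 12 → max 32
CropF regrets: 13, 41, 42, 3, 21 → max 42
CropD regrets: 0, 7, 28, 12, 29 → max 29
CropA regrets: 25, 14, 17, 50, 0 → max 50
CropB regrets: 42, 45, 0, 46, 40 → max 46
Smallest max regret = 29 → CropD.
Row minima: CropE=-20, CropF=-19, CropD=-13, CropA=-25, CropB=-30
Best worst-case = -13 → CropD.

minimax regret → CropD; maximin → CropD (agree)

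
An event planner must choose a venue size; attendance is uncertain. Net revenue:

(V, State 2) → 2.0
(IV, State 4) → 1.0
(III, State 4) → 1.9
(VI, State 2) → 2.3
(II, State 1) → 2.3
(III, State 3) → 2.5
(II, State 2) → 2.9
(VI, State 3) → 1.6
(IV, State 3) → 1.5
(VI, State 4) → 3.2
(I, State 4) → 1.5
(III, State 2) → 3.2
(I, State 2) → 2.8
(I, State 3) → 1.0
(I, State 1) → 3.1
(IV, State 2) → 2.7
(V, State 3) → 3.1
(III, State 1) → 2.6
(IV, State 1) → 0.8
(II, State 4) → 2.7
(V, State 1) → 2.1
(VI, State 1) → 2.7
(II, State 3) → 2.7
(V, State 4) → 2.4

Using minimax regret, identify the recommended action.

Column bests: State 1=3.1, State 2=3.2, State 3=3.1, State 4=3.2.
I regrets: 0.0, 0.4, 2.1, 1.7 → max 2.1
II regrets: 0.8, 0.3, 0.4, 0.5 → max 0.8
III regrets: 0.5, 0.0, 0.6, 1.3 → max 1.3
IV regrets: 2.3, 0.5, 1.6, 2.2 → max 2.3
V regrets: 1.0, 1.2, 0.0, 0.8 → max 1.2
VI regrets: 0.4, 0.9, 1.5, 0.0 → max 1.5
Smallest max regret = 0.8 → II.

II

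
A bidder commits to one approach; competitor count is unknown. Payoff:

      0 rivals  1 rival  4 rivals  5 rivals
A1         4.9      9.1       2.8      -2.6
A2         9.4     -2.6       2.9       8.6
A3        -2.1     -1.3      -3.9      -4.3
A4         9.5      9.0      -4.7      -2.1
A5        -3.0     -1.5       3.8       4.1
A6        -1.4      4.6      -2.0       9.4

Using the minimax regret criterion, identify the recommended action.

Column bests: 0 rivals=9.5, 1 rival=9.1, 4 rivals=3.8, 5 rivals=9.4.
A1 regrets: 4.6, 0.0, 1.0, 12.0 → max 12.0
A2 regrets: 0.1, 11.7, 0.9, 0.8 → max 11.7
A3 regrets: 11.6, 10.4, 7.7, 13.7 → max 13.7
A4 regrets: 0.0, 0.1, 8.5, 11.5 → max 11.5
A5 regrets: 12.5, 10.6, 0.0, 5.3 → max 12.5
A6 regrets: 10.9, 4.5, 5.8, 0.0 → max 10.9
Smallest max regret = 10.9 → A6.

A6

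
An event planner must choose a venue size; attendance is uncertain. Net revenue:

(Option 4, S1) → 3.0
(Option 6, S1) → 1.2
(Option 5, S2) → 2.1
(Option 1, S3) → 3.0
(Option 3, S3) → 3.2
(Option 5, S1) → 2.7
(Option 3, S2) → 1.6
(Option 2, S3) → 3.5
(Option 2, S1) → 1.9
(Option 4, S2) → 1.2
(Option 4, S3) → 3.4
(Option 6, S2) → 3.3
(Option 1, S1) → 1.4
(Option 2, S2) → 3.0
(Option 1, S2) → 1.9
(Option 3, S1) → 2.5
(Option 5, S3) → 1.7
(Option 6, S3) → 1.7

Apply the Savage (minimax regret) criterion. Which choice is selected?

Option 2

Column bests: S1=3.0, S2=3.3, S3=3.5.
Option 1 regrets: 1.6, 1.4, 0.5 → max 1.6
Option 2 regrets: 1.1, 0.3, 0.0 → max 1.1
Option 3 regrets: 0.5, 1.7, 0.3 → max 1.7
Option 4 regrets: 0.0, 2.1, 0.1 → max 2.1
Option 5 regrets: 0.3, 1.2, 1.8 → max 1.8
Option 6 regrets: 1.8, 0.0, 1.8 → max 1.8
Smallest max regret = 1.1 → Option 2.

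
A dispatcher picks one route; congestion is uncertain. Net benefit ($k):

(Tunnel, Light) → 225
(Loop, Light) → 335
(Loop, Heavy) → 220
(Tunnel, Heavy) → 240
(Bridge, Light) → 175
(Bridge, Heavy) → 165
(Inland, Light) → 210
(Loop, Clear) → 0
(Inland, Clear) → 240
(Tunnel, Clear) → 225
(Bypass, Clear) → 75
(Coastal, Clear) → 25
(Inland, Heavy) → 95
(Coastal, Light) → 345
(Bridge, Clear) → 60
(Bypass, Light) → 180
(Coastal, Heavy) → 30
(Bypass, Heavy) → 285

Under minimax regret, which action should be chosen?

Tunnel

Column bests: Clear=240, Light=345, Heavy=285.
Loop regrets: 240, 10, 65 → max 240
Inland regrets: 0, 135, 190 → max 190
Bypass regrets: 165, 165, 0 → max 165
Coastal regrets: 215, 0, 255 → max 255
Bridge regrets: 180, 170, 120 → max 180
Tunnel regrets: 15, 120, 45 → max 120
Smallest max regret = 120 → Tunnel.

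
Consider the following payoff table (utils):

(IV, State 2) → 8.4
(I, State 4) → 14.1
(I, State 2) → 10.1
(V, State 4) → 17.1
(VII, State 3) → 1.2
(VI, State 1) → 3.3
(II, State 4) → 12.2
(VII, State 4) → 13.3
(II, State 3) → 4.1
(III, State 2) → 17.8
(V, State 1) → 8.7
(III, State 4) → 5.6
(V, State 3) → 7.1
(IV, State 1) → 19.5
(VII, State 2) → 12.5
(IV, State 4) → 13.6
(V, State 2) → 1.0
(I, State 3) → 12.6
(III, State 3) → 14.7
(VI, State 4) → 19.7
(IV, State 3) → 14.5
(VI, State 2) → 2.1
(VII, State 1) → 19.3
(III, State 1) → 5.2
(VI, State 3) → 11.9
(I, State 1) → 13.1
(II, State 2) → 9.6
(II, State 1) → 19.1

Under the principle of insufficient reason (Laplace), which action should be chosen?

IV

Row averages: I=12.475, II=11.25, III=10.825, IV=14, V=8.475, VI=9.25, VII=11.575
Highest average = 14 → IV.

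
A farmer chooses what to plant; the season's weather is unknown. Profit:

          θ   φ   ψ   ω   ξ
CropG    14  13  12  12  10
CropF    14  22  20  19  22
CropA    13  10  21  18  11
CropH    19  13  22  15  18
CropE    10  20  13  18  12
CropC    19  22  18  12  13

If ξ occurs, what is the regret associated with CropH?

Best payoff under ξ is 22.
Regret = 22 − 18 = 4.

4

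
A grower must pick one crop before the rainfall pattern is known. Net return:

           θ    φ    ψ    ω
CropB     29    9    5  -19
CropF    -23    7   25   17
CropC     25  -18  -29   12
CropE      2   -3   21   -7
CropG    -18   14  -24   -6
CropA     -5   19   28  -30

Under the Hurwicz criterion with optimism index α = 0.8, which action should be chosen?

CropB: 0.8·29 + 0.2·(-19) = 19.4
CropF: 0.8·25 + 0.2·(-23) = 15.4
CropC: 0.8·25 + 0.2·(-29) = 14.2
CropE: 0.8·21 + 0.2·(-7) = 15.4
CropG: 0.8·14 + 0.2·(-24) = 6.4
CropA: 0.8·28 + 0.2·(-30) = 16.4
Highest Hurwicz score = 19.4 → CropB.

CropB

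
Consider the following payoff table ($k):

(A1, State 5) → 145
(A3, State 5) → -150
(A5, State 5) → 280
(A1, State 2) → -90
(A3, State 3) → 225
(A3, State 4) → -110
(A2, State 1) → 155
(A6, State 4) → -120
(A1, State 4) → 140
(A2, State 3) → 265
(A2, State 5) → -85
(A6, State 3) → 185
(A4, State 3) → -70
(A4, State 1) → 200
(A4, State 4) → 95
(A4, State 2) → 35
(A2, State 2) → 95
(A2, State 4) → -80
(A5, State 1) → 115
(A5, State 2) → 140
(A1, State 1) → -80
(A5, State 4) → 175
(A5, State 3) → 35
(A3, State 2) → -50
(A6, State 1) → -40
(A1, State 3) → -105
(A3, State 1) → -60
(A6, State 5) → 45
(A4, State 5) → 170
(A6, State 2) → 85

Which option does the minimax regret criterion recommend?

Column bests: State 1=200, State 2=140, State 3=265, State 4=175, State 5=280.
A1 regrets: 280, 230, 370, 35, 135 → max 370
A2 regrets: 45, 45, 0, 255, 365 → max 365
A3 regrets: 260, 190, 40, 285, 430 → max 430
A4 regrets: 0, 105, 335, 80, 110 → max 335
A5 regrets: 85, 0, 230, 0, 0 → max 230
A6 regrets: 240, 55, 80, 295, 235 → max 295
Smallest max regret = 230 → A5.

A5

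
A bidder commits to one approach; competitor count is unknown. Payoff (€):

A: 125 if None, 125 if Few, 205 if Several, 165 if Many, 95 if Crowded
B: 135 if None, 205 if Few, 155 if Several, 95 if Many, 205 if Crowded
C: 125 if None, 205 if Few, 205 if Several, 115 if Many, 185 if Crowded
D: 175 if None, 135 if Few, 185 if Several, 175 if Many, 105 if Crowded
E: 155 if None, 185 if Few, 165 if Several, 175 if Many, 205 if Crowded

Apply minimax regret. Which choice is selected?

E

Column bests: None=175, Few=205, Several=205, Many=175, Crowded=205.
A regrets: 50, 80, 0, 10, 110 → max 110
B regrets: 40, 0, 50, 80, 0 → max 80
C regrets: 50, 0, 0, 60, 20 → max 60
D regrets: 0, 70, 20, 0, 100 → max 100
E regrets: 20, 20, 40, 0, 0 → max 40
Smallest max regret = 40 → E.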